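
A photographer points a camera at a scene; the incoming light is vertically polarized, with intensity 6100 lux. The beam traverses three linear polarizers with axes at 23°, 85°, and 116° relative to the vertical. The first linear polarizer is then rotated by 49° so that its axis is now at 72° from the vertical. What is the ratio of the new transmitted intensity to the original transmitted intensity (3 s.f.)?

I_new/I_old ≈ 0.485

Before rotation:
I₁ = I₀ cos²(23° − 0°) = I₀ cos²(23°) = 0.8473 I₀.
I₂ = I₁ cos²(85° − 23°) = 0.8473 I₀ · cos²(62°) = 0.1868 I₀.
I₃ = I₂ cos²(116° − 85°) = 0.1868 I₀ · cos²(31°) = 0.1372 I₀.
After rotation:
I₁ = I₀ cos²(72° − 0°) = I₀ cos²(72°) = 0.09549 I₀.
I₂ = I₁ cos²(85° − 72°) = 0.09549 I₀ · cos²(13°) = 0.09066 I₀.
I₃ = I₂ cos²(116° − 85°) = 0.09066 I₀ · cos²(31°) = 0.06661 I₀.
Ratio = 0.06661 / 0.1372 = 0.4854.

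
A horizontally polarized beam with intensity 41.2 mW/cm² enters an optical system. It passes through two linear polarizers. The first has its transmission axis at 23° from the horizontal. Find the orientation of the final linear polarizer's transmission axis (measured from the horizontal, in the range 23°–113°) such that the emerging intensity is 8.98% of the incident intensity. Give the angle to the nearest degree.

By Malus's law, I₁ = I₀ cos²(23° − 0°) = I₀ cos²(23°) = 0.8473 I₀.
Need I₂/I₀ = 0.0898, so cos²(θ − 23°) = 0.0898 / 0.8473 = 0.106.
θ − 23° = arccos(√0.106) = 71.0°, giving θ ≈ 23 + 71.0 = 94.0°.

θ ≈ 94°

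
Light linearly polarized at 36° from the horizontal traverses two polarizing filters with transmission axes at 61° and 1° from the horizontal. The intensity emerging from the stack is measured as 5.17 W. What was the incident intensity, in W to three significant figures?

I₁ = I₀ cos²(61° − 36°) = I₀ cos²(25°) = 0.8214 I₀.
I₂ = I₁ cos²(1° − 61°) = 0.8214 I₀ · cos²(60°) = 0.2053 I₀.
So 5.17 W = 0.2053 I₀, giving I₀ = 5.17/0.2053 = 25.18 W.

I₀ ≈ 25.2 W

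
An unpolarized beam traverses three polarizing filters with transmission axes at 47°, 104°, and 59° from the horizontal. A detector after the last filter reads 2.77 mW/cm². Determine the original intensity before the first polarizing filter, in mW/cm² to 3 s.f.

Unpolarized light through the first polarizer → I₁ = ½ I₀, now polarized at 47°.
I₂ = I₁ cos²(104° − 47°) = 0.5 I₀ · cos²(57°) = 0.1483 I₀.
I₃ = I₂ cos²(59° − 104°) = 0.1483 I₀ · cos²(45°) = 0.07416 I₀.
So 2.77 mW/cm² = 0.07416 I₀, giving I₀ = 2.77/0.07416 = 37.35 mW/cm².

I₀ ≈ 37.4 mW/cm²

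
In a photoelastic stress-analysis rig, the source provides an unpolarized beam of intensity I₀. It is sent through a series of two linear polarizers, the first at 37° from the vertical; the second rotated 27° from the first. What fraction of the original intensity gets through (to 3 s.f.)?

≈ 0.397 I₀

Unpolarized light through the first polarizer → I₁ = ½ I₀, now polarized at 37°.
I₂ = I₁ cos²(27°) = 0.5 · 0.7939 I₀ = 0.3969 I₀.
Transmitted fraction = 0.3969.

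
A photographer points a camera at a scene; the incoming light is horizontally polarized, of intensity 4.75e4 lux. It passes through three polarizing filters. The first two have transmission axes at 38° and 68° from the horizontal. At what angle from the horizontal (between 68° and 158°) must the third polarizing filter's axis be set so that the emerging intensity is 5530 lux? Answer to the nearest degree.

I₁ = I₀ cos²(38° − 0°) = I₀ cos²(38°) = 0.621 I₀.
I₂ = I₁ cos²(68° − 38°) = 0.621 I₀ · cos²(30°) = 0.4657 I₀.
Target fraction: 5530 / 4.75e4 lux = 0.1164 of I₀.
Need I₃/I₀ = 0.1164, so cos²(θ − 68°) = 0.1164 / 0.4657 = 0.25.
θ − 68° = arccos(√0.25) = 60.0°, giving θ ≈ 68 + 60.0 = 128.0°.

θ ≈ 128°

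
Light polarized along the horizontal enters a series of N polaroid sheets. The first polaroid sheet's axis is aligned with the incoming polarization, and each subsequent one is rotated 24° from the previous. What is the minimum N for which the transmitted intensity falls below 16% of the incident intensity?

N = 12

First polarizer is aligned with the polarization: full transmission.
Each further stage multiplies by cos²(24°) = 0.8346.
After N polarizers: T = 0.8346^(N−1). Require T < 0.16 ⇒ N−1 > ln(0.16)/ln(0.8346) = 10.13, so N−1 ≥ 11 and N = 12.
Check: N=12 gives T = 0.1368 < 0.16; N=11 gives T = 0.1639.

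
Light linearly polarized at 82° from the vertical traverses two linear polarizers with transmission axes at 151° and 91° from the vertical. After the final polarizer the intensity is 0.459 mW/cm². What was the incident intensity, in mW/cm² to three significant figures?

I₁ = I₀ cos²(151° − 82°) = I₀ cos²(69°) = 0.1284 I₀.
I₂ = I₁ cos²(91° − 151°) = 0.1284 I₀ · cos²(60°) = 0.03211 I₀.
So 0.459 mW/cm² = 0.03211 I₀, giving I₀ = 0.459/0.03211 = 14.3 mW/cm².

I₀ ≈ 14.3 mW/cm²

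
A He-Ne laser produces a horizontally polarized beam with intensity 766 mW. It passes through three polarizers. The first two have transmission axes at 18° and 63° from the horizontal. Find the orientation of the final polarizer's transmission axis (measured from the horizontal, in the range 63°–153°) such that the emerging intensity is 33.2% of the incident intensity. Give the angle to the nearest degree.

θ ≈ 94°

By Malus's law, I₁ = I₀ cos²(18° − 0°) = I₀ cos²(18°) = 0.9045 I₀.
I₂ = I₁ cos²(63° − 18°) = 0.9045 I₀ · cos²(45°) = 0.4523 I₀.
Need I₃/I₀ = 0.332, so cos²(θ − 63°) = 0.332 / 0.4523 = 0.7341.
θ − 63° = arccos(√0.7341) = 31.0°, giving θ ≈ 63 + 31.0 = 94.0°.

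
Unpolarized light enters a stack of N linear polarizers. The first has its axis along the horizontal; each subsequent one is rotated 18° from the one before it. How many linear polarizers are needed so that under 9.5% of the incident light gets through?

First polarizer halves the unpolarized light: factor 1/2.
Each further stage multiplies by cos²(18°) = 0.9045.
After N polarizers: T = 0.5·0.9045^(N−1). Require T < 0.095 ⇒ N−1 > ln(0.095/0.5)/ln(0.9045) = 16.55, so N−1 ≥ 17 and N = 18.
Check: N=18 gives T = 0.09078 < 0.095; N=17 gives T = 0.1004.

N = 18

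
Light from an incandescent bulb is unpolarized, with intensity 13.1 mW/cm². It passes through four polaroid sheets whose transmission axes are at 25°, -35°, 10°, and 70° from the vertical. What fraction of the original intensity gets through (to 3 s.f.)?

Unpolarized light through the first polarizer → I₁ = 13.1 mW/cm²/2 = 6.55 mW/cm², polarized at 25°.
I₂ = I₁ · cos²(60°) = 6.55 · 0.25 = 1.638 mW/cm².
I₃ = I₂ · cos²(45°) = 1.638 · 0.5 = 0.8188 mW/cm².
I₄ = I₃ · cos²(60°) = 0.8188 · 0.25 = 0.2047 mW/cm².
Transmitted fraction = 0.01563.

I/I₀ ≈ 0.0156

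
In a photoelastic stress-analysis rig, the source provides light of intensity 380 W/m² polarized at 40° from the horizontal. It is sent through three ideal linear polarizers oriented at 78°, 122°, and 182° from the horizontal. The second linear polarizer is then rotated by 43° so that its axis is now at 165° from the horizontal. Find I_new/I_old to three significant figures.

I_new/I_old ≈ 0.0194

Before rotation:
By Malus's law, I₁ = I₀ cos²(78° − 40°) = I₀ cos²(38°) = 0.621 I₀.
I₂ = I₁ cos²(122° − 78°) = 0.621 I₀ · cos²(44°) = 0.3213 I₀.
I₃ = I₂ cos²(182° − 122°) = 0.3213 I₀ · cos²(60°) = 0.08033 I₀.
After rotation:
I₁ = I₀ cos²(78° − 40°) = I₀ cos²(38°) = 0.621 I₀.
I₂ = I₁ cos²(165° − 78°) = 0.621 I₀ · cos²(87°) = 0.001701 I₀.
I₃ = I₂ cos²(182° − 165°) = 0.001701 I₀ · cos²(17°) = 0.001555 I₀.
Ratio = 0.001555 / 0.08033 = 0.01936.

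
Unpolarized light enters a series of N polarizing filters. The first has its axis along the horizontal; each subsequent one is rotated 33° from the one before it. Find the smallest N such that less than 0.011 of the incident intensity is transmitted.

N = 12

First polarizer halves the unpolarized light: factor 1/2.
Each further stage multiplies by cos²(33°) = 0.7034.
After N polarizers: T = 0.5·0.7034^(N−1). Require T < 0.011 ⇒ N−1 > ln(0.011/0.5)/ln(0.7034) = 10.85, so N−1 ≥ 11 and N = 12.
Check: N=12 gives T = 0.01042 < 0.011; N=11 gives T = 0.01482.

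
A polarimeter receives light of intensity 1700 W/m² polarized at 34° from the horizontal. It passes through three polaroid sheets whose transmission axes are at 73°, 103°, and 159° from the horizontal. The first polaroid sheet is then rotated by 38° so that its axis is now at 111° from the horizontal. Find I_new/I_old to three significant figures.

I_new/I_old ≈ 0.110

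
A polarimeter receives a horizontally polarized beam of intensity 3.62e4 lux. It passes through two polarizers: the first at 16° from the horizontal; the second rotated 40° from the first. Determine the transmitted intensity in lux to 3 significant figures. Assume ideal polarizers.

I₁ = 3.62e4 lux · cos²(16°) = 3.345e+04 lux.
I₂ = I₁ · cos²(40°) = 3.345e+04 · 0.5868 = 1.963e+04 lux.

I ≈ 1.96e4 lux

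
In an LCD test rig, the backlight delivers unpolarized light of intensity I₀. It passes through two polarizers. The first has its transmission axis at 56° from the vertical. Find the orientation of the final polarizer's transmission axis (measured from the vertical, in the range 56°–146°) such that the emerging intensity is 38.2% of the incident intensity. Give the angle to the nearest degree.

θ ≈ 85°

Unpolarized light through the first polarizer → I₁ = ½ I₀, now polarized at 56°.
Need I₂/I₀ = 0.382, so cos²(θ − 56°) = 0.382 / 0.5 = 0.764.
θ − 56° = arccos(√0.764) = 29.1°, giving θ ≈ 56 + 29.1 = 85.1°.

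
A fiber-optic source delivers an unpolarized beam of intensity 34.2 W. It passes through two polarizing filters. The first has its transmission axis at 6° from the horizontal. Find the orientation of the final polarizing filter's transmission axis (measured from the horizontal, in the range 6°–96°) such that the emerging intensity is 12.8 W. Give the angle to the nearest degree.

Unpolarized light through the first polarizer → I₁ = ½ I₀, now polarized at 6°.
Target fraction: 12.8 / 34.2 W = 0.3743 of I₀.
Need I₂/I₀ = 0.3743, so cos²(θ − 6°) = 0.3743 / 0.5 = 0.7485.
θ − 6° = arccos(√0.7485) = 30.1°, giving θ ≈ 6 + 30.1 = 36.1°.

θ ≈ 36°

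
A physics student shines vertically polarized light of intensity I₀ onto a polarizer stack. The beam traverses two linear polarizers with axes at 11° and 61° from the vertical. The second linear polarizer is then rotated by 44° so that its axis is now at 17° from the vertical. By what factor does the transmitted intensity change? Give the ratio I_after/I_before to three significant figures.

Before rotation:
I₁ = I₀ cos²(11° − 0°) = I₀ cos²(11°) = 0.9636 I₀.
I₂ = I₁ cos²(61° − 11°) = 0.9636 I₀ · cos²(50°) = 0.3981 I₀.
After rotation:
I₁ = I₀ cos²(11° − 0°) = I₀ cos²(11°) = 0.9636 I₀.
I₂ = I₁ cos²(17° − 11°) = 0.9636 I₀ · cos²(6°) = 0.9531 I₀.
Ratio = 0.9531 / 0.3981 = 2.394.

I_new/I_old ≈ 2.39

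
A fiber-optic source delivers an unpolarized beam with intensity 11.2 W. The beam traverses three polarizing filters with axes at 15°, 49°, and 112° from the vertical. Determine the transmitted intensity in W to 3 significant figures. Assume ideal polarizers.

Unpolarized light through the first polarizer → I₁ = 11.2 W/2 = 5.6 W, polarized at 15°.
I₂ = I₁ · cos²(34°) = 5.6 · 0.6873 = 3.849 W.
I₃ = I₂ · cos²(63°) = 3.849 · 0.2061 = 0.7933 W.

I ≈ 0.793 W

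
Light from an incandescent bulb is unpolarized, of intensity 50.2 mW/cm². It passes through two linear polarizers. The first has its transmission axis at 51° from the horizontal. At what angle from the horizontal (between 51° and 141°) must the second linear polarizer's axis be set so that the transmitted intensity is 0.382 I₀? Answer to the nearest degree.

Unpolarized light through the first polarizer → I₁ = ½ I₀, now polarized at 51°.
Need I₂/I₀ = 0.382, so cos²(θ − 51°) = 0.382 / 0.5 = 0.764.
θ − 51° = arccos(√0.764) = 29.1°, giving θ ≈ 51 + 29.1 = 80.1°.

θ ≈ 80°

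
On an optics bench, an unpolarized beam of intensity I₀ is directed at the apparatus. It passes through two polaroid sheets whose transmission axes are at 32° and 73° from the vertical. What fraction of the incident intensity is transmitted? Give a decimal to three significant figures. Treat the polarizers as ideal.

≈ 0.285 I₀

Unpolarized light through the first polarizer → I₁ = ½ I₀, now polarized at 32°.
I₂ = I₁ cos²(73° − 32°) = 0.5 I₀ · cos²(41°) = 0.2848 I₀.
Transmitted fraction = 0.2848.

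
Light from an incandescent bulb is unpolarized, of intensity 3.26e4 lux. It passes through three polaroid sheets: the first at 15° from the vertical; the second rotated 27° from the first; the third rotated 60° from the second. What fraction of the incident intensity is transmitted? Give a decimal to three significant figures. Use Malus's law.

I/I₀ ≈ 0.0992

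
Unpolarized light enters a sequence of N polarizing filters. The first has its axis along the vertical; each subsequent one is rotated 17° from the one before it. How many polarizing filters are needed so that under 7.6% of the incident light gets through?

N = 23

First polarizer halves the unpolarized light: factor 1/2.
Each further stage multiplies by cos²(17°) = 0.9145.
After N polarizers: T = 0.5·0.9145^(N−1). Require T < 0.076 ⇒ N−1 > ln(0.076/0.5)/ln(0.9145) = 21.08, so N−1 ≥ 22 and N = 23.
Check: N=23 gives T = 0.07002 < 0.076; N=22 gives T = 0.07656.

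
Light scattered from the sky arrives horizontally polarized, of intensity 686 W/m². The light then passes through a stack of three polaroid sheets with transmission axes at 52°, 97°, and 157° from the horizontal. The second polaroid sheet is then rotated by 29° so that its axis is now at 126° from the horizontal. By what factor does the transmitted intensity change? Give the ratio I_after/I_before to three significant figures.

Before rotation:
I₁ = I₀ cos²(52° − 0°) = I₀ cos²(52°) = 0.379 I₀.
I₂ = I₁ cos²(97° − 52°) = 0.379 I₀ · cos²(45°) = 0.1895 I₀.
I₃ = I₂ cos²(157° − 97°) = 0.1895 I₀ · cos²(60°) = 0.04738 I₀.
After rotation:
I₁ = I₀ cos²(52° − 0°) = I₀ cos²(52°) = 0.379 I₀.
I₂ = I₁ cos²(126° − 52°) = 0.379 I₀ · cos²(74°) = 0.0288 I₀.
I₃ = I₂ cos²(157° − 126°) = 0.0288 I₀ · cos²(31°) = 0.02116 I₀.
Ratio = 0.02116 / 0.04738 = 0.4466.

I_new/I_old ≈ 0.447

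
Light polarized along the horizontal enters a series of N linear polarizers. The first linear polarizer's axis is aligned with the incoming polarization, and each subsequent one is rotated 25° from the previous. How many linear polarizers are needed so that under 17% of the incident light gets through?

First polarizer is aligned with the polarization: full transmission.
Each further stage multiplies by cos²(25°) = 0.8214.
After N polarizers: T = 0.8214^(N−1). Require T < 0.17 ⇒ N−1 > ln(0.17)/ln(0.8214) = 9.01, so N−1 ≥ 10 and N = 11.
Check: N=11 gives T = 0.1398 < 0.17; N=10 gives T = 0.1702.

N = 11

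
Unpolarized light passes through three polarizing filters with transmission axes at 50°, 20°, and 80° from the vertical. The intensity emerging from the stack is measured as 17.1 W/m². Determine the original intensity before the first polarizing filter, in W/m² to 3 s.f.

I₀ ≈ 182 W/m²

Unpolarized light through the first polarizer → I₁ = ½ I₀, now polarized at 50°.
I₂ = I₁ cos²(20° − 50°) = 0.5 I₀ · cos²(30°) = 0.375 I₀.
I₃ = I₂ cos²(80° − 20°) = 0.375 I₀ · cos²(60°) = 0.09375 I₀.
So 17.1 W/m² = 0.09375 I₀, giving I₀ = 17.1/0.09375 = 182.4 W/m².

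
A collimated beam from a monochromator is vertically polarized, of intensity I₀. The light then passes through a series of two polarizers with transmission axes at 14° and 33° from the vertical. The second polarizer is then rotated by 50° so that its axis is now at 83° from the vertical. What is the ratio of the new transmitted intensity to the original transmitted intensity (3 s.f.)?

Before rotation:
I₁ = I₀ cos²(14° − 0°) = I₀ cos²(14°) = 0.9415 I₀.
I₂ = I₁ cos²(33° − 14°) = 0.9415 I₀ · cos²(19°) = 0.8417 I₀.
After rotation:
I₁ = I₀ cos²(14° − 0°) = I₀ cos²(14°) = 0.9415 I₀.
I₂ = I₁ cos²(83° − 14°) = 0.9415 I₀ · cos²(69°) = 0.1209 I₀.
Ratio = 0.1209 / 0.8417 = 0.1437.

I_new/I_old ≈ 0.144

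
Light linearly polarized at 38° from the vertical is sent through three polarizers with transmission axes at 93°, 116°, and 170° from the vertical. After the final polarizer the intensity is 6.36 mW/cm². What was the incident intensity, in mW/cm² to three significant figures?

I₁ = I₀ cos²(93° − 38°) = I₀ cos²(55°) = 0.329 I₀.
I₂ = I₁ cos²(116° − 93°) = 0.329 I₀ · cos²(23°) = 0.2788 I₀.
I₃ = I₂ cos²(170° − 116°) = 0.2788 I₀ · cos²(54°) = 0.09631 I₀.
So 6.36 mW/cm² = 0.09631 I₀, giving I₀ = 6.36/0.09631 = 66.04 mW/cm².

I₀ ≈ 66.0 mW/cm²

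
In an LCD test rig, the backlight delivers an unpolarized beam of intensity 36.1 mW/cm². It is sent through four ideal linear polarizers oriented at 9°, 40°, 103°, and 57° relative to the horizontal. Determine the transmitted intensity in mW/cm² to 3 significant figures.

Unpolarized light through the first polarizer → I₁ = 36.1 mW/cm²/2 = 18.05 mW/cm², polarized at 9°.
I₂ = I₁ · cos²(31°) = 18.05 · 0.7347 = 13.26 mW/cm².
I₃ = I₂ · cos²(63°) = 13.26 · 0.2061 = 2.733 mW/cm².
I₄ = I₃ · cos²(46°) = 2.733 · 0.4826 = 1.319 mW/cm².

I ≈ 1.32 mW/cm²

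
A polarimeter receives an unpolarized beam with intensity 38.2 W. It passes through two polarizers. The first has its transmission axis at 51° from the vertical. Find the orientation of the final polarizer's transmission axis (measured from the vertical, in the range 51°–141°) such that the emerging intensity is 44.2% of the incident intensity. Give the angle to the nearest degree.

θ ≈ 71°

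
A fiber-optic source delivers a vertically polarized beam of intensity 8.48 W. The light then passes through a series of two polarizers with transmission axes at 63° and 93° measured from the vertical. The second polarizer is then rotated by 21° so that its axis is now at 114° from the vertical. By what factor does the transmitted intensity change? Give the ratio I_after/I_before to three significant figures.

Before rotation:
By Malus's law, I₁ = I₀ cos²(63° − 0°) = I₀ cos²(63°) = 0.2061 I₀.
I₂ = I₁ cos²(93° − 63°) = 0.2061 I₀ · cos²(30°) = 0.1546 I₀.
After rotation:
I₁ = I₀ cos²(63° − 0°) = I₀ cos²(63°) = 0.2061 I₀.
I₂ = I₁ cos²(114° − 63°) = 0.2061 I₀ · cos²(51°) = 0.08163 I₀.
Ratio = 0.08163 / 0.1546 = 0.5281.

I_new/I_old ≈ 0.528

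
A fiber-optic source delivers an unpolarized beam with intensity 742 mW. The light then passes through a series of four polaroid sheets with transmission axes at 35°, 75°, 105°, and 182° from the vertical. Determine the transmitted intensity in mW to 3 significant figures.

Unpolarized light through the first polarizer → I₁ = 742 mW/2 = 371 mW, polarized at 35°.
I₂ = I₁ · cos²(40°) = 371 · 0.5868 = 217.7 mW.
I₃ = I₂ · cos²(30°) = 217.7 · 0.75 = 163.3 mW.
I₄ = I₃ · cos²(77°) = 163.3 · 0.0506 = 8.263 mW.

I ≈ 8.26 mW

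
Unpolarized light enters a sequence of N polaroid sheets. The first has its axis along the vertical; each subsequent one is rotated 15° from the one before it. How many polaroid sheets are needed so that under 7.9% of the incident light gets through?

N = 28

First polarizer halves the unpolarized light: factor 1/2.
Each further stage multiplies by cos²(15°) = 0.933.
After N polarizers: T = 0.5·0.933^(N−1). Require T < 0.079 ⇒ N−1 > ln(0.079/0.5)/ln(0.933) = 26.61, so N−1 ≥ 27 and N = 28.
Check: N=28 gives T = 0.0769 < 0.079; N=27 gives T = 0.08242.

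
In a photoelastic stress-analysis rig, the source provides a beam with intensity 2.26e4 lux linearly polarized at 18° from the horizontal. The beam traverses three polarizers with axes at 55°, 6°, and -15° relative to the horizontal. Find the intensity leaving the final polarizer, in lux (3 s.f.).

I₁ = 2.26e4 lux · cos²(37°) = 1.441e+04 lux.
I₂ = I₁ · cos²(49°) = 1.441e+04 · 0.4304 = 6204 lux.
I₃ = I₂ · cos²(21°) = 6204 · 0.8716 = 5407 lux.

I ≈ 5410 lux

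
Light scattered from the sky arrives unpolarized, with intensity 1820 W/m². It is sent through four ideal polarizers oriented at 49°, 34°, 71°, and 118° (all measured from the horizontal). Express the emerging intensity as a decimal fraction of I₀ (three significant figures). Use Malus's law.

Unpolarized light through the first polarizer → I₁ = 1820 W/m²/2 = 910 W/m², polarized at 49°.
I₂ = I₁ · cos²(15°) = 910 · 0.933 = 849 W/m².
I₃ = I₂ · cos²(37°) = 849 · 0.6378 = 541.5 W/m².
I₄ = I₃ · cos²(47°) = 541.5 · 0.4651 = 251.9 W/m².
Transmitted fraction = 0.1384.

I/I₀ ≈ 0.138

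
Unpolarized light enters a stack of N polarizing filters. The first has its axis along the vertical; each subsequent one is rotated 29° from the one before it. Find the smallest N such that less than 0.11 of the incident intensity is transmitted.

First polarizer halves the unpolarized light: factor 1/2.
Each further stage multiplies by cos²(29°) = 0.765.
After N polarizers: T = 0.5·0.765^(N−1). Require T < 0.11 ⇒ N−1 > ln(0.11/0.5)/ln(0.765) = 5.65, so N−1 ≥ 6 and N = 7.
Check: N=7 gives T = 0.1002 < 0.11; N=6 gives T = 0.131.

N = 7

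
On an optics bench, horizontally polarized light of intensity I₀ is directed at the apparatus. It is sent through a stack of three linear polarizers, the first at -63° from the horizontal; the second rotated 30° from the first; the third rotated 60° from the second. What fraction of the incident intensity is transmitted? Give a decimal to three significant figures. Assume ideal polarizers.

≈ 0.0386 I₀

I₁ = I₀ cos²(-63° − 0°) = I₀ cos²(63°) = 0.2061 I₀.
I₂ = I₁ cos²(30°) = 0.2061 · 0.75 I₀ = 0.1546 I₀.
I₃ = I₂ cos²(60°) = 0.1546 · 0.25 I₀ = 0.03865 I₀.
Transmitted fraction = 0.03865.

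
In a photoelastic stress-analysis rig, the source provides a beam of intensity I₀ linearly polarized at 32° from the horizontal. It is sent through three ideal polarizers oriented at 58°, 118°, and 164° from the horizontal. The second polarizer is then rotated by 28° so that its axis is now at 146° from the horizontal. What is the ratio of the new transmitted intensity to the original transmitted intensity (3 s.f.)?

Before rotation:
I₁ = I₀ cos²(58° − 32°) = I₀ cos²(26°) = 0.8078 I₀.
I₂ = I₁ cos²(118° − 58°) = 0.8078 I₀ · cos²(60°) = 0.202 I₀.
I₃ = I₂ cos²(164° − 118°) = 0.202 I₀ · cos²(46°) = 0.09745 I₀.
After rotation:
I₁ = I₀ cos²(58° − 32°) = I₀ cos²(26°) = 0.8078 I₀.
I₂ = I₁ cos²(146° − 58°) = 0.8078 I₀ · cos²(88°) = 0.0009839 I₀.
I₃ = I₂ cos²(164° − 146°) = 0.0009839 I₀ · cos²(18°) = 0.00089 I₀.
Ratio = 0.00089 / 0.09745 = 0.009132.

I_new/I_old ≈ 0.00913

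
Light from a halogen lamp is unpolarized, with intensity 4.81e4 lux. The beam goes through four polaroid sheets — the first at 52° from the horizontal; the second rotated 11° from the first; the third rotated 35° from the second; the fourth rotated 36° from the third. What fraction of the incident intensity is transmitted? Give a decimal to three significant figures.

Unpolarized light through the first polarizer → I₁ = 4.81e4 lux/2 = 2.405e+04 lux, polarized at 52°.
I₂ = I₁ · cos²(11°) = 2.405e+04 · 0.9636 = 2.317e+04 lux.
I₃ = I₂ · cos²(35°) = 2.317e+04 · 0.671 = 1.555e+04 lux.
I₄ = I₃ · cos²(36°) = 1.555e+04 · 0.6545 = 1.018e+04 lux.
Transmitted fraction = 0.2116.

I/I₀ ≈ 0.212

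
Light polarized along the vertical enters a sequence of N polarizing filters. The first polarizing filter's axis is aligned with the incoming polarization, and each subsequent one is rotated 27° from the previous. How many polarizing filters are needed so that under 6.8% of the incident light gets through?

N = 13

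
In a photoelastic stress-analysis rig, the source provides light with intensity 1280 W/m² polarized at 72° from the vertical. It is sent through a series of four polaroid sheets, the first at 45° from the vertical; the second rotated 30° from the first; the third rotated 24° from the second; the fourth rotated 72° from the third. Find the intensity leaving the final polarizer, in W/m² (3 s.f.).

I ≈ 60.7 W/m²

I₁ = 1280 W/m² · cos²(27°) = 1016 W/m².
I₂ = I₁ · cos²(30°) = 1016 · 0.75 = 762.1 W/m².
I₃ = I₂ · cos²(24°) = 762.1 · 0.8346 = 636.1 W/m².
I₄ = I₃ · cos²(72°) = 636.1 · 0.09549 = 60.74 W/m².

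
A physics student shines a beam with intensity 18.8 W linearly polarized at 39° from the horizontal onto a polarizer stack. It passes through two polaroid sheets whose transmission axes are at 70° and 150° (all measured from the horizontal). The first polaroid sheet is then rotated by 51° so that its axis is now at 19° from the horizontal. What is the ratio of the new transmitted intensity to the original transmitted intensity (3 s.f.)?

Before rotation:
By Malus's law, I₁ = I₀ cos²(70° − 39°) = I₀ cos²(31°) = 0.7347 I₀.
I₂ = I₁ cos²(150° − 70°) = 0.7347 I₀ · cos²(80°) = 0.02215 I₀.
After rotation:
I₁ = I₀ cos²(19° − 39°) = I₀ cos²(20°) = 0.883 I₀.
Angle between axes 1 and 2: 49°. I₂ = 0.883 I₀ · cos²(49°) = 0.3801 I₀.
Ratio = 0.3801 / 0.02215 = 17.15.

I_new/I_old ≈ 17.2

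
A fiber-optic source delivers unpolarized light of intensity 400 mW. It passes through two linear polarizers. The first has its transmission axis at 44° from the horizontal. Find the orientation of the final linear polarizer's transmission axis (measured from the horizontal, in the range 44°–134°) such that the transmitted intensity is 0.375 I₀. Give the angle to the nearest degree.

θ ≈ 74°

Unpolarized light through the first polarizer → I₁ = ½ I₀, now polarized at 44°.
Need I₂/I₀ = 0.375, so cos²(θ − 44°) = 0.375 / 0.5 = 0.75.
θ − 44° = arccos(√0.75) = 30.0°, giving θ ≈ 44 + 30.0 = 74.0°.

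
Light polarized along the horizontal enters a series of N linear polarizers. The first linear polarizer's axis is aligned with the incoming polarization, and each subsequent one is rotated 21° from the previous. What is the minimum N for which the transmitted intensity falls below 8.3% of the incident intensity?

N = 20

First polarizer is aligned with the polarization: full transmission.
Each further stage multiplies by cos²(21°) = 0.8716.
After N polarizers: T = 0.8716^(N−1). Require T < 0.083 ⇒ N−1 > ln(0.083)/ln(0.8716) = 18.11, so N−1 ≥ 19 and N = 20.
Check: N=20 gives T = 0.07341 < 0.083; N=19 gives T = 0.08423.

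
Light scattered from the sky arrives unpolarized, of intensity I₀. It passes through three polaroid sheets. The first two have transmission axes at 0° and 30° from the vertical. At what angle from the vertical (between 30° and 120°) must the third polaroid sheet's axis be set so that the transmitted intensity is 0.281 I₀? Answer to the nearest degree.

θ ≈ 60°

Unpolarized light through the first polarizer → I₁ = ½ I₀, now polarized at 0°.
I₂ = I₁ cos²(30° − 0°) = 0.5 I₀ · cos²(30°) = 0.375 I₀.
Need I₃/I₀ = 0.281, so cos²(θ − 30°) = 0.281 / 0.375 = 0.7493.
θ − 30° = arccos(√0.7493) = 30.0°, giving θ ≈ 30 + 30.0 = 60.0°.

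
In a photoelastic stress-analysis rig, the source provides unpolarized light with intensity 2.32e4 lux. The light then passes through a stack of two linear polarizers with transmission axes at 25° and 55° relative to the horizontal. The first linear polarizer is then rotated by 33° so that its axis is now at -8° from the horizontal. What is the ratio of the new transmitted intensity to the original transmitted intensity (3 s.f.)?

Before rotation:
Unpolarized light through the first polarizer → I₁ = ½ I₀, now polarized at 25°.
I₂ = I₁ cos²(55° − 25°) = 0.5 I₀ · cos²(30°) = 0.375 I₀.
After rotation:
Unpolarized light through the first polarizer → I₁ = ½ I₀, now polarized at -8°.
I₂ = I₁ cos²(55° + 8°) = 0.5 I₀ · cos²(63°) = 0.1031 I₀.
Ratio = 0.1031 / 0.375 = 0.2748.

I_new/I_old ≈ 0.275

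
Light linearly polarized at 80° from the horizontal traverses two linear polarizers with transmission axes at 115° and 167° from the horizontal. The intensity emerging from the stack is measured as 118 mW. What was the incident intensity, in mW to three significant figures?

I₀ ≈ 464 mW

I₁ = I₀ cos²(115° − 80°) = I₀ cos²(35°) = 0.671 I₀.
I₂ = I₁ cos²(167° − 115°) = 0.671 I₀ · cos²(52°) = 0.2543 I₀.
So 118 mW = 0.2543 I₀, giving I₀ = 118/0.2543 = 463.9 mW.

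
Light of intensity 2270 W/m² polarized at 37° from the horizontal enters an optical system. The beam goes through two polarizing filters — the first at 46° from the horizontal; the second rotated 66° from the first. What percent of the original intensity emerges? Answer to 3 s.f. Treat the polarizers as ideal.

I₁ = 2270 W/m² · cos²(9°) = 2214 W/m².
I₂ = I₁ · cos²(66°) = 2214 · 0.1654 = 366.3 W/m².
That is 16.14% of the incident intensity.

≈ 16.1%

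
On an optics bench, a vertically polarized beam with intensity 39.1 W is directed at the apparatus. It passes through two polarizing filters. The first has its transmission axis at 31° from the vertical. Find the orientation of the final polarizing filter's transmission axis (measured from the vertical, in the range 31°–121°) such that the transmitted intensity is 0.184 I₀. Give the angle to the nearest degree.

I₁ = I₀ cos²(31° − 0°) = I₀ cos²(31°) = 0.7347 I₀.
Need I₂/I₀ = 0.184, so cos²(θ − 31°) = 0.184 / 0.7347 = 0.2504.
θ − 31° = arccos(√0.2504) = 60.0°, giving θ ≈ 31 + 60.0 = 91.0°.

θ ≈ 91°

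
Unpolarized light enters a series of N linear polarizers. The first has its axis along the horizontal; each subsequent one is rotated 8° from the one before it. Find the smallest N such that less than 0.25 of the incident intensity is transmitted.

N = 37

First polarizer halves the unpolarized light: factor 1/2.
Each further stage multiplies by cos²(8°) = 0.9806.
After N polarizers: T = 0.5·0.9806^(N−1). Require T < 0.25 ⇒ N−1 > ln(0.25/0.5)/ln(0.9806) = 35.44, so N−1 ≥ 36 and N = 37.
Check: N=37 gives T = 0.2473 < 0.25; N=36 gives T = 0.2522.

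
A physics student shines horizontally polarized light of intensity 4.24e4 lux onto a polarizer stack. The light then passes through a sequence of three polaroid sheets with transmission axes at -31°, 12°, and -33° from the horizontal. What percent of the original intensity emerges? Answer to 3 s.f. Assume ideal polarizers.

≈ 19.6%

By Malus's law, I₁ = 4.24e4 lux · cos²(31°) = 3.115e+04 lux.
I₂ = I₁ · cos²(43°) = 3.115e+04 · 0.5349 = 1.666e+04 lux.
I₃ = I₂ · cos²(45°) = 1.666e+04 · 0.5 = 8331 lux.
That is 19.65% of the incident intensity.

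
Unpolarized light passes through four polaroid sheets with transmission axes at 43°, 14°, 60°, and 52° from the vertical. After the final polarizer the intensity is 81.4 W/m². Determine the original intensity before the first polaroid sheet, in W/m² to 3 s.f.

Unpolarized light through the first polarizer → I₁ = ½ I₀, now polarized at 43°.
I₂ = I₁ cos²(14° − 43°) = 0.5 I₀ · cos²(29°) = 0.3825 I₀.
I₃ = I₂ cos²(60° − 14°) = 0.3825 I₀ · cos²(46°) = 0.1846 I₀.
I₄ = I₃ cos²(52° − 60°) = 0.1846 I₀ · cos²(8°) = 0.181 I₀.
So 81.4 W/m² = 0.181 I₀, giving I₀ = 81.4/0.181 = 449.7 W/m².

I₀ ≈ 450 W/m²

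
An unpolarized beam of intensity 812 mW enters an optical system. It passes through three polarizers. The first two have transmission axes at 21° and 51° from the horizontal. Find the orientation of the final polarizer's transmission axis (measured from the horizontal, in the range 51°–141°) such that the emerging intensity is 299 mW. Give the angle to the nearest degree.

θ ≈ 59°

Unpolarized light through the first polarizer → I₁ = ½ I₀, now polarized at 21°.
I₂ = I₁ cos²(51° − 21°) = 0.5 I₀ · cos²(30°) = 0.375 I₀.
Target fraction: 299 / 812 mW = 0.3682 of I₀.
Need I₃/I₀ = 0.3682, so cos²(θ − 51°) = 0.3682 / 0.375 = 0.9819.
θ − 51° = arccos(√0.9819) = 7.7°, giving θ ≈ 51 + 7.7 = 58.7°.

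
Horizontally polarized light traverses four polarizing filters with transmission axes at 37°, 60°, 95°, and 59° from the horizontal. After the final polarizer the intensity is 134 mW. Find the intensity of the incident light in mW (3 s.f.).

I₀ ≈ 565 mW

I₁ = I₀ cos²(37° − 0°) = I₀ cos²(37°) = 0.6378 I₀.
I₂ = I₁ cos²(60° − 37°) = 0.6378 I₀ · cos²(23°) = 0.5404 I₀.
I₃ = I₂ cos²(95° − 60°) = 0.5404 I₀ · cos²(35°) = 0.3626 I₀.
I₄ = I₃ cos²(59° − 95°) = 0.3626 I₀ · cos²(36°) = 0.2374 I₀.
So 134 mW = 0.2374 I₀, giving I₀ = 134/0.2374 = 564.6 mW.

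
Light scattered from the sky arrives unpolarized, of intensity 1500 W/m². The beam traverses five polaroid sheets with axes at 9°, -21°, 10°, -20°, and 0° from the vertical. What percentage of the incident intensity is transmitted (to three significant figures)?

Unpolarized light through the first polarizer → I₁ = 1500 W/m²/2 = 750 W/m², polarized at 9°.
I₂ = I₁ · cos²(30°) = 750 · 0.75 = 562.5 W/m².
I₃ = I₂ · cos²(31°) = 562.5 · 0.7347 = 413.3 W/m².
I₄ = I₃ · cos²(30°) = 413.3 · 0.75 = 310 W/m².
I₅ = I₄ · cos²(20°) = 310 · 0.883 = 273.7 W/m².
That is 18.25% of the incident intensity.

≈ 18.2%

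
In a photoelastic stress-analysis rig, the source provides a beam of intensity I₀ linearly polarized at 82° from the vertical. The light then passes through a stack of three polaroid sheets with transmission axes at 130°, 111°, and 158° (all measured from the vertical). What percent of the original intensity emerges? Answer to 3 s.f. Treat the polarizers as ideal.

By Malus's law, I₁ = I₀ cos²(130° − 82°) = I₀ cos²(48°) = 0.4477 I₀.
I₂ = I₁ cos²(111° − 130°) = 0.4477 I₀ · cos²(19°) = 0.4003 I₀.
I₃ = I₂ cos²(158° − 111°) = 0.4003 I₀ · cos²(47°) = 0.1862 I₀.
That is 18.62% of the incident intensity.

≈ 18.6%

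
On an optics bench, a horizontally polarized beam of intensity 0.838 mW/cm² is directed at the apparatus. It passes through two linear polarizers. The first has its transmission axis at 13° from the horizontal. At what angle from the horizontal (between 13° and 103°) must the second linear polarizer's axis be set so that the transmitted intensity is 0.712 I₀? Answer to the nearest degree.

θ ≈ 43°

I₁ = I₀ cos²(13° − 0°) = I₀ cos²(13°) = 0.9494 I₀.
Need I₂/I₀ = 0.712, so cos²(θ − 13°) = 0.712 / 0.9494 = 0.7499.
θ − 13° = arccos(√0.7499) = 30.0°, giving θ ≈ 13 + 30.0 = 43.0°.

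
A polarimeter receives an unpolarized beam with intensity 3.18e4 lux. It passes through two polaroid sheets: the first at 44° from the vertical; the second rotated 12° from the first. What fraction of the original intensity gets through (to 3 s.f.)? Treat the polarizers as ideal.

I/I₀ ≈ 0.478

Unpolarized light through the first polarizer → I₁ = 3.18e4 lux/2 = 1.59e+04 lux, polarized at 44°.
I₂ = I₁ · cos²(12°) = 1.59e+04 · 0.9568 = 1.521e+04 lux.
Transmitted fraction = 0.4784.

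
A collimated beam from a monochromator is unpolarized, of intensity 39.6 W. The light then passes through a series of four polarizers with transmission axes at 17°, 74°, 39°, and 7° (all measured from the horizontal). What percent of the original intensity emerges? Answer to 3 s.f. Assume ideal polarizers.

≈ 7.16%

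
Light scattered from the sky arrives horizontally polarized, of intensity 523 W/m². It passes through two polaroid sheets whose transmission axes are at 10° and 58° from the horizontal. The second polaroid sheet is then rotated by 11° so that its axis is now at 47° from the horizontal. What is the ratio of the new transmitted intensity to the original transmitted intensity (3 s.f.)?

Before rotation:
By Malus's law, I₁ = I₀ cos²(10° − 0°) = I₀ cos²(10°) = 0.9698 I₀.
I₂ = I₁ cos²(58° − 10°) = 0.9698 I₀ · cos²(48°) = 0.4342 I₀.
After rotation:
I₁ = I₀ cos²(10° − 0°) = I₀ cos²(10°) = 0.9698 I₀.
I₂ = I₁ cos²(47° − 10°) = 0.9698 I₀ · cos²(37°) = 0.6186 I₀.
Ratio = 0.6186 / 0.4342 = 1.425.

I_new/I_old ≈ 1.42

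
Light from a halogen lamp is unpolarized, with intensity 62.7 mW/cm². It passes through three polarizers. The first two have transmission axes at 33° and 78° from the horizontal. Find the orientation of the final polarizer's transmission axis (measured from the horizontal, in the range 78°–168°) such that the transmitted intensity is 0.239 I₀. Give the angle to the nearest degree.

θ ≈ 90°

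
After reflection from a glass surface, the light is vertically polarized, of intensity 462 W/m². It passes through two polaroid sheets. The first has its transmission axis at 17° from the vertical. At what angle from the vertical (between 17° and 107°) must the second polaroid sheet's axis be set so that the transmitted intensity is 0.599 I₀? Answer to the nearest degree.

I₁ = I₀ cos²(17° − 0°) = I₀ cos²(17°) = 0.9145 I₀.
Need I₂/I₀ = 0.599, so cos²(θ − 17°) = 0.599 / 0.9145 = 0.655.
θ − 17° = arccos(√0.655) = 36.0°, giving θ ≈ 17 + 36.0 = 53.0°.

θ ≈ 53°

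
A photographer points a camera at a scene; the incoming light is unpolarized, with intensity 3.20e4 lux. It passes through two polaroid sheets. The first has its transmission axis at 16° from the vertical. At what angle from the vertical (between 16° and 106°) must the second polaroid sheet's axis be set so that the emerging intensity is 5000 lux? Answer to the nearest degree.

θ ≈ 72°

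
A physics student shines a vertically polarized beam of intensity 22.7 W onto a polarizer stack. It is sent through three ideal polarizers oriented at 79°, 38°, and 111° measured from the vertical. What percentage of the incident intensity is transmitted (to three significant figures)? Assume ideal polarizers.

I₁ = 22.7 W · cos²(79°) = 0.8265 W.
I₂ = I₁ · cos²(41°) = 0.8265 · 0.5696 = 0.4707 W.
I₃ = I₂ · cos²(73°) = 0.4707 · 0.08548 = 0.04024 W.
That is 0.1773% of the incident intensity.

≈ 0.177%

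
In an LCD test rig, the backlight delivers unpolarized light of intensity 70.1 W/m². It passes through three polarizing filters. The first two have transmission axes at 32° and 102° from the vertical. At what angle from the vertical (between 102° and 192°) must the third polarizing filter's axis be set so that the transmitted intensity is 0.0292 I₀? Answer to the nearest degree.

θ ≈ 147°

Unpolarized light through the first polarizer → I₁ = ½ I₀, now polarized at 32°.
I₂ = I₁ cos²(102° − 32°) = 0.5 I₀ · cos²(70°) = 0.05849 I₀.
Need I₃/I₀ = 0.0292, so cos²(θ − 102°) = 0.0292 / 0.05849 = 0.4992.
θ − 102° = arccos(√0.4992) = 45.0°, giving θ ≈ 102 + 45.0 = 147.0°.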